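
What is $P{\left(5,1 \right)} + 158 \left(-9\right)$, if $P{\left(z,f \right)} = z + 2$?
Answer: $-1415$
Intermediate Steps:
$P{\left(z,f \right)} = 2 + z$
$P{\left(5,1 \right)} + 158 \left(-9\right) = \left(2 + 5\right) + 158 \left(-9\right) = 7 - 1422 = -1415$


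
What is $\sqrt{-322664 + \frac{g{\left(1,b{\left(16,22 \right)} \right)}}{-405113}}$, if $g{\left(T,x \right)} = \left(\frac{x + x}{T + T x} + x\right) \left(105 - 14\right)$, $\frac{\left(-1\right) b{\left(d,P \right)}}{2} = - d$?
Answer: $\frac{2 i \sqrt{14416863008110738626}}{13368729} \approx 568.04 i$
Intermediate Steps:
$b{\left(d,P \right)} = 2 d$ ($b{\left(d,P \right)} = - 2 \left(- d\right) = 2 d$)
$g{\left(T,x \right)} = 91 x + \frac{182 x}{T + T x}$ ($g{\left(T,x \right)} = \left(\frac{2 x}{T + T x} + x\right) 91 = \left(x + \frac{2 x}{T + T x}\right) 91 = 91 x + \frac{182 x}{T + T x}$)
$\sqrt{-322664 + \frac{g{\left(1,b{\left(16,22 \right)} \right)}}{-405113}} = \sqrt{-322664 + \frac{91 \cdot 2 \cdot 16 \cdot 1^{-1} \frac{1}{1 + 2 \cdot 16} \left(2 + 1 + 1 \cdot 2 \cdot 16\right)}{-405113}} = \sqrt{-322664 + 91 \cdot 32 \cdot 1 \frac{1}{1 + 32} \left(2 + 1 + 1 \cdot 32\right) \left(- \frac{1}{405113}\right)} = \sqrt{-322664 + 91 \cdot 32 \cdot 1 \cdot \frac{1}{33} \left(2 + 1 + 32\right) \left(- \frac{1}{405113}\right)} = \sqrt{-322664 + 91 \cdot 32 \cdot 1 \cdot \frac{1}{33} \cdot 35 \left(- \frac{1}{405113}\right)} = \sqrt{-322664 + \frac{101920}{33} \left(- \frac{1}{405113}\right)} = \sqrt{-322664 - \frac{101920}{13368729}} = \sqrt{- \frac{4313607675976}{13368729}} = \frac{2 i \sqrt{14416863008110738626}}{13368729}$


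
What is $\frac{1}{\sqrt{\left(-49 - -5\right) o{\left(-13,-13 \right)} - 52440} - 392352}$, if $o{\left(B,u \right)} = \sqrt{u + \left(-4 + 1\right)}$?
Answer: $\frac{1}{2 \left(-196176 + \sqrt{2} \sqrt{-6555 - 22 i}\right)} \approx -2.5487 \cdot 10^{-6} + 1.4876 \cdot 10^{-9} i$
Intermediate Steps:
$o{\left(B,u \right)} = \sqrt{-3 + u}$ ($o{\left(B,u \right)} = \sqrt{u - 3} = \sqrt{-3 + u}$)
$\frac{1}{\sqrt{\left(-49 - -5\right) o{\left(-13,-13 \right)} - 52440} - 392352} = \frac{1}{\sqrt{\left(-49 - -5\right) \sqrt{-3 - 13} - 52440} - 392352} = \frac{1}{\sqrt{\left(-49 + \left(-91 + 96\right)\right) \sqrt{-16} - 52440} - 392352} = \frac{1}{\sqrt{\left(-49 + 5\right) 4 i - 52440} - 392352} = \frac{1}{\sqrt{- 44 \cdot 4 i - 52440} - 392352} = \frac{1}{\sqrt{- 176 i - 52440} - 392352} = \frac{1}{\sqrt{-52440 - 176 i} - 392352} = \frac{1}{-392352 + \sqrt{-52440 - 176 i}}$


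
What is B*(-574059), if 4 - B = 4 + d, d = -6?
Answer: -3444354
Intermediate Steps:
B = 6 (B = 4 - (4 - 6) = 4 - 1*(-2) = 4 + 2 = 6)
B*(-574059) = 6*(-574059) = -3444354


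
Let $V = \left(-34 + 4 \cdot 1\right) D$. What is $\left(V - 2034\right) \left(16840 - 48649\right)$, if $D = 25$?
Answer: $88556256$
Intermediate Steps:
$V = -750$ ($V = \left(-34 + 4 \cdot 1\right) 25 = \left(-34 + 4\right) 25 = \left(-30\right) 25 = -750$)
$\left(V - 2034\right) \left(16840 - 48649\right) = \left(-750 - 2034\right) \left(16840 - 48649\right) = \left(-2784\right) \left(-31809\right) = 88556256$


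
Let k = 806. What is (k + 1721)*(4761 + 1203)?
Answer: 15071028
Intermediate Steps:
(k + 1721)*(4761 + 1203) = (806 + 1721)*(4761 + 1203) = 2527*5964 = 15071028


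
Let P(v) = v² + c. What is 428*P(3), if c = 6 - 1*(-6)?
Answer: 8988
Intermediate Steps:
c = 12 (c = 6 + 6 = 12)
P(v) = 12 + v² (P(v) = v² + 12 = 12 + v²)
428*P(3) = 428*(12 + 3²) = 428*(12 + 9) = 428*21 = 8988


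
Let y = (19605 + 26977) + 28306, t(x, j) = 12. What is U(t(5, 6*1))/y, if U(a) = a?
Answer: 3/18722 ≈ 0.00016024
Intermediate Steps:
y = 74888 (y = 46582 + 28306 = 74888)
U(t(5, 6*1))/y = 12/74888 = 12*(1/74888) = 3/18722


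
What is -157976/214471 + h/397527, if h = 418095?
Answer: 8956509131/28419337739 ≈ 0.31516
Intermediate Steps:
-157976/214471 + h/397527 = -157976/214471 + 418095/397527 = -157976*1/214471 + 418095*(1/397527) = -157976/214471 + 139365/132509 = 8956509131/28419337739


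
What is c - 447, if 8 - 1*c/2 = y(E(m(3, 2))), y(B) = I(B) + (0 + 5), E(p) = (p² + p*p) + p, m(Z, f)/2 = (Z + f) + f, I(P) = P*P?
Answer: -330113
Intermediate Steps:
I(P) = P²
m(Z, f) = 2*Z + 4*f (m(Z, f) = 2*((Z + f) + f) = 2*(Z + 2*f) = 2*Z + 4*f)
E(p) = p + 2*p² (E(p) = (p² + p²) + p = 2*p² + p = p + 2*p²)
y(B) = 5 + B² (y(B) = B² + (0 + 5) = B² + 5 = 5 + B²)
c = -329666 (c = 16 - 2*(5 + ((2*3 + 4*2)*(1 + 2*(2*3 + 4*2)))²) = 16 - 2*(5 + ((6 + 8)*(1 + 2*(6 + 8)))²) = 16 - 2*(5 + (14*(1 + 2*14))²) = 16 - 2*(5 + (14*(1 + 28))²) = 16 - 2*(5 + (14*29)²) = 16 - 2*(5 + 406²) = 16 - 2*(5 + 164836) = 16 - 2*164841 = 16 - 329682 = -329666)
c - 447 = -329666 - 447 = -330113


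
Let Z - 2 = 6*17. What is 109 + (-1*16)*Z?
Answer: -1555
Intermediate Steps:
Z = 104 (Z = 2 + 6*17 = 2 + 102 = 104)
109 + (-1*16)*Z = 109 - 1*16*104 = 109 - 16*104 = 109 - 1664 = -1555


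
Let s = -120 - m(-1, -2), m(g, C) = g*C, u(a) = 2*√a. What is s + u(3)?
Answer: -122 + 2*√3 ≈ -118.54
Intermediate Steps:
m(g, C) = C*g
s = -122 (s = -120 - (-2)*(-1) = -120 - 1*2 = -120 - 2 = -122)
s + u(3) = -122 + 2*√3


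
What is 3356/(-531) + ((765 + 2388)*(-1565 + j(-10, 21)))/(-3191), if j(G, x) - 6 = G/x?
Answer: 18201631697/11860947 ≈ 1534.6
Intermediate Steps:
j(G, x) = 6 + G/x
3356/(-531) + ((765 + 2388)*(-1565 + j(-10, 21)))/(-3191) = 3356/(-531) + ((765 + 2388)*(-1565 + (6 - 10/21)))/(-3191) = 3356*(-1/531) + (3153*(-1565 + (6 - 10*1/21)))*(-1/3191) = -3356/531 + (3153*(-1565 + (6 - 10/21)))*(-1/3191) = -3356/531 + (3153*(-1565 + 116/21))*(-1/3191) = -3356/531 + (3153*(-32749/21))*(-1/3191) = -3356/531 - 34419199/7*(-1/3191) = -3356/531 + 34419199/22337 = 18201631697/11860947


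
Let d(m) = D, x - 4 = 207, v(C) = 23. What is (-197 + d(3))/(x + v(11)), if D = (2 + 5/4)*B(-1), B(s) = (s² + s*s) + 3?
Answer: -241/312 ≈ -0.77244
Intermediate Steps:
B(s) = 3 + 2*s² (B(s) = (s² + s²) + 3 = 2*s² + 3 = 3 + 2*s²)
x = 211 (x = 4 + 207 = 211)
D = 65/4 (D = (2 + 5/4)*(3 + 2*(-1)²) = (2 + 5*(¼))*(3 + 2*1) = (2 + 5/4)*(3 + 2) = (13/4)*5 = 65/4 ≈ 16.250)
d(m) = 65/4
(-197 + d(3))/(x + v(11)) = (-197 + 65/4)/(211 + 23) = -723/4/234 = -723/4*1/234 = -241/312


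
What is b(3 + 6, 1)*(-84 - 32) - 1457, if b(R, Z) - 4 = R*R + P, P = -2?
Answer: -11085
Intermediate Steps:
b(R, Z) = 2 + R² (b(R, Z) = 4 + (R*R - 2) = 4 + (R² - 2) = 4 + (-2 + R²) = 2 + R²)
b(3 + 6, 1)*(-84 - 32) - 1457 = (2 + (3 + 6)²)*(-84 - 32) - 1457 = (2 + 9²)*(-116) - 1457 = (2 + 81)*(-116) - 1457 = 83*(-116) - 1457 = -9628 - 1457 = -11085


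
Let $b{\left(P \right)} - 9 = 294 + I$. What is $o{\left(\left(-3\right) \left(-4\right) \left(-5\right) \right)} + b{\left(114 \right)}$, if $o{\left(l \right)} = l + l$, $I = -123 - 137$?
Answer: $-77$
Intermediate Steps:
$I = -260$ ($I = -123 - 137 = -260$)
$o{\left(l \right)} = 2 l$
$b{\left(P \right)} = 43$ ($b{\left(P \right)} = 9 + \left(294 - 260\right) = 9 + 34 = 43$)
$o{\left(\left(-3\right) \left(-4\right) \left(-5\right) \right)} + b{\left(114 \right)} = 2 \left(-3\right) \left(-4\right) \left(-5\right) + 43 = 2 \cdot 12 \left(-5\right) + 43 = 2 \left(-60\right) + 43 = -120 + 43 = -77$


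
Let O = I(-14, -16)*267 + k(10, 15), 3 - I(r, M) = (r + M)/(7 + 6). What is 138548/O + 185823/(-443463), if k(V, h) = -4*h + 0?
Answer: 265151125741/2608005903 ≈ 101.67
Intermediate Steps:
I(r, M) = 3 - M/13 - r/13 (I(r, M) = 3 - (r + M)/(7 + 6) = 3 - (M + r)/13 = 3 - (M/13 + r/13) = 3 + (-M/13 - r/13) = 3 - M/13 - r/13)
k(V, h) = -4*h
O = 17643/13 (O = (3 - 1/13*(-16) - 1/13*(-14))*267 - 4*15 = (3 + 16/13 + 14/13)*267 - 60 = (69/13)*267 - 60 = 18423/13 - 60 = 17643/13 ≈ 1357.2)
138548/O + 185823/(-443463) = 138548/(17643/13) + 185823/(-443463) = 138548*(13/17643) + 185823*(-1/443463) = 1801124/17643 - 61941/147821 = 265151125741/2608005903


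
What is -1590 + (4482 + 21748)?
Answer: 24640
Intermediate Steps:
-1590 + (4482 + 21748) = -1590 + 26230 = 24640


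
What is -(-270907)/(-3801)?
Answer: -38701/543 ≈ -71.273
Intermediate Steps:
-(-270907)/(-3801) = -(-270907)*(-1)/3801 = -169*229/543 = -38701/543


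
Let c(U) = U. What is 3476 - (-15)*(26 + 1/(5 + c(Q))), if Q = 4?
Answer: 11603/3 ≈ 3867.7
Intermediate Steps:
3476 - (-15)*(26 + 1/(5 + c(Q))) = 3476 - (-15)*(26 + 1/(5 + 4)) = 3476 - (-15)*(26 + 1/9) = 3476 - (-15)*(26 + ⅑) = 3476 - (-15)*235/9 = 3476 - 1*(-1175/3) = 3476 + 1175/3 = 11603/3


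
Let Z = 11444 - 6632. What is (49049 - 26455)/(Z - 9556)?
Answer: -11297/2372 ≈ -4.7626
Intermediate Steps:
Z = 4812
(49049 - 26455)/(Z - 9556) = (49049 - 26455)/(4812 - 9556) = 22594/(-4744) = 22594*(-1/4744) = -11297/2372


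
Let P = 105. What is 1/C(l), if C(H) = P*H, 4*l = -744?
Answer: -1/19530 ≈ -5.1203e-5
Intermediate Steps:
l = -186 (l = (¼)*(-744) = -186)
C(H) = 105*H
1/C(l) = 1/(105*(-186)) = 1/(-19530) = -1/19530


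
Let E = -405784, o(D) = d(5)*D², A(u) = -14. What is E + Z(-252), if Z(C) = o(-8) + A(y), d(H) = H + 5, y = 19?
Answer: -405158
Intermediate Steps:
d(H) = 5 + H
o(D) = 10*D² (o(D) = (5 + 5)*D² = 10*D²)
Z(C) = 626 (Z(C) = 10*(-8)² - 14 = 10*64 - 14 = 640 - 14 = 626)
E + Z(-252) = -405784 + 626 = -405158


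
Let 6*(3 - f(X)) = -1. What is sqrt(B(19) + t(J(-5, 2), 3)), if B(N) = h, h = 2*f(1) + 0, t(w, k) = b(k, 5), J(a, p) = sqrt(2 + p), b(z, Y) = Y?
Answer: sqrt(102)/3 ≈ 3.3665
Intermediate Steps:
t(w, k) = 5
f(X) = 19/6 (f(X) = 3 - 1/6*(-1) = 3 + 1/6 = 19/6)
h = 19/3 (h = 2*(19/6) + 0 = 19/3 + 0 = 19/3 ≈ 6.3333)
B(N) = 19/3
sqrt(B(19) + t(J(-5, 2), 3)) = sqrt(19/3 + 5) = sqrt(34/3) = sqrt(102)/3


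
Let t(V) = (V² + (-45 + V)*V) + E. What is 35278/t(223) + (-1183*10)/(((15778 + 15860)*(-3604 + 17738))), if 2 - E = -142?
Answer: 7887128158583/20025904511982 ≈ 0.39385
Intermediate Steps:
E = 144 (E = 2 - 1*(-142) = 2 + 142 = 144)
t(V) = 144 + V² + V*(-45 + V) (t(V) = (V² + (-45 + V)*V) + 144 = (V² + V*(-45 + V)) + 144 = 144 + V² + V*(-45 + V))
35278/t(223) + (-1183*10)/(((15778 + 15860)*(-3604 + 17738))) = 35278/(144 - 45*223 + 2*223²) + (-1183*10)/(((15778 + 15860)*(-3604 + 17738))) = 35278/(144 - 10035 + 2*49729) - 11830/(31638*14134) = 35278/(144 - 10035 + 99458) - 11830/447171492 = 35278/89567 - 11830*1/447171492 = 35278*(1/89567) - 5915/223585746 = 35278/89567 - 5915/223585746 = 7887128158583/20025904511982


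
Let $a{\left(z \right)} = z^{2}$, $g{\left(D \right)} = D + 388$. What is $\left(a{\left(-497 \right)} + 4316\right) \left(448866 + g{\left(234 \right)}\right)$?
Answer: $112967571600$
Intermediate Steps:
$g{\left(D \right)} = 388 + D$
$\left(a{\left(-497 \right)} + 4316\right) \left(448866 + g{\left(234 \right)}\right) = \left(\left(-497\right)^{2} + 4316\right) \left(448866 + \left(388 + 234\right)\right) = \left(247009 + 4316\right) \left(448866 + 622\right) = 251325 \cdot 449488 = 112967571600$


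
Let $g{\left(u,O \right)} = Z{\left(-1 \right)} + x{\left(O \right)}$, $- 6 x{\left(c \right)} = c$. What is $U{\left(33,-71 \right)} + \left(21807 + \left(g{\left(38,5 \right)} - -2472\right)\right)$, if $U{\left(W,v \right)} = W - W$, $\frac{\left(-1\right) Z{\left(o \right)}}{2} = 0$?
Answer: $\frac{145669}{6} \approx 24278.0$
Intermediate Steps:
$x{\left(c \right)} = - \frac{c}{6}$
$Z{\left(o \right)} = 0$ ($Z{\left(o \right)} = \left(-2\right) 0 = 0$)
$U{\left(W,v \right)} = 0$
$g{\left(u,O \right)} = - \frac{O}{6}$ ($g{\left(u,O \right)} = 0 - \frac{O}{6} = - \frac{O}{6}$)
$U{\left(33,-71 \right)} + \left(21807 + \left(g{\left(38,5 \right)} - -2472\right)\right) = 0 + \left(21807 - - \frac{14827}{6}\right) = 0 + \left(21807 + \left(- \frac{5}{6} + 2472\right)\right) = 0 + \left(21807 + \frac{14827}{6}\right) = 0 + \frac{145669}{6} = \frac{145669}{6}$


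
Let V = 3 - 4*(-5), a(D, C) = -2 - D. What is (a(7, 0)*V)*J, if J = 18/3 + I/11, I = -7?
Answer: -12213/11 ≈ -1110.3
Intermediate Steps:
J = 59/11 (J = 18/3 - 7/11 = 18*(1/3) - 7*1/11 = 6 - 7/11 = 59/11 ≈ 5.3636)
V = 23 (V = 3 + 20 = 23)
(a(7, 0)*V)*J = ((-2 - 1*7)*23)*(59/11) = ((-2 - 7)*23)*(59/11) = -9*23*(59/11) = -207*59/11 = -12213/11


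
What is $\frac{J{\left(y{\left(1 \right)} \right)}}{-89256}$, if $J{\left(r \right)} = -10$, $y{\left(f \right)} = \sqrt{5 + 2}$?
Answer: $\frac{5}{44628} \approx 0.00011204$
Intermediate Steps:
$y{\left(f \right)} = \sqrt{7}$
$\frac{J{\left(y{\left(1 \right)} \right)}}{-89256} = - \frac{10}{-89256} = \left(-10\right) \left(- \frac{1}{89256}\right) = \frac{5}{44628}$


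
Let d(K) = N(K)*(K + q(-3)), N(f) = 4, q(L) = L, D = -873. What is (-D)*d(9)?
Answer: 20952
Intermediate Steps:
d(K) = -12 + 4*K (d(K) = 4*(K - 3) = 4*(-3 + K) = -12 + 4*K)
(-D)*d(9) = (-1*(-873))*(-12 + 4*9) = 873*(-12 + 36) = 873*24 = 20952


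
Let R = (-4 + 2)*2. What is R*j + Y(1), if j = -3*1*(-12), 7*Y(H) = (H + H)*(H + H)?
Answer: -1004/7 ≈ -143.43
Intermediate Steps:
R = -4 (R = -2*2 = -4)
Y(H) = 4*H**2/7 (Y(H) = ((H + H)*(H + H))/7 = ((2*H)*(2*H))/7 = (4*H**2)/7 = 4*H**2/7)
j = 36 (j = -3*(-12) = 36)
R*j + Y(1) = -4*36 + (4/7)*1**2 = -144 + (4/7)*1 = -144 + 4/7 = -1004/7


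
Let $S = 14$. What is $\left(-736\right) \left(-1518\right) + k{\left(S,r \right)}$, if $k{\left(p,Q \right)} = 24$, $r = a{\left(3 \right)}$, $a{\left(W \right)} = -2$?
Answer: $1117272$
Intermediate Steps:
$r = -2$
$\left(-736\right) \left(-1518\right) + k{\left(S,r \right)} = \left(-736\right) \left(-1518\right) + 24 = 1117248 + 24 = 1117272$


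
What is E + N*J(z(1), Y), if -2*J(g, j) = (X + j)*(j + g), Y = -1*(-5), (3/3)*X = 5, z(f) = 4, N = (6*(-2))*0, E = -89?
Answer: -89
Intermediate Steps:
N = 0 (N = -12*0 = 0)
X = 5
Y = 5
J(g, j) = -(5 + j)*(g + j)/2 (J(g, j) = -(5 + j)*(j + g)/2 = -(5 + j)*(g + j)/2)
E + N*J(z(1), Y) = -89 + 0*(-5/2*4 - 5/2*5 - 1/2*5**2 - 1/2*4*5) = -89 + 0*(-10 - 25/2 - 1/2*25 - 10) = -89 + 0*(-10 - 25/2 - 25/2 - 10) = -89 + 0*(-45) = -89 + 0 = -89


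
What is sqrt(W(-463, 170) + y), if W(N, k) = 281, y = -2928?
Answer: I*sqrt(2647) ≈ 51.449*I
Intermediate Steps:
sqrt(W(-463, 170) + y) = sqrt(281 - 2928) = sqrt(-2647) = I*sqrt(2647)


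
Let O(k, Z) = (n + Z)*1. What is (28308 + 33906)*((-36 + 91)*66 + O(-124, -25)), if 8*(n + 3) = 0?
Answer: 224094828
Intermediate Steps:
n = -3 (n = -3 + (1/8)*0 = -3 + 0 = -3)
O(k, Z) = -3 + Z (O(k, Z) = (-3 + Z)*1 = -3 + Z)
(28308 + 33906)*((-36 + 91)*66 + O(-124, -25)) = (28308 + 33906)*((-36 + 91)*66 + (-3 - 25)) = 62214*(55*66 - 28) = 62214*(3630 - 28) = 62214*3602 = 224094828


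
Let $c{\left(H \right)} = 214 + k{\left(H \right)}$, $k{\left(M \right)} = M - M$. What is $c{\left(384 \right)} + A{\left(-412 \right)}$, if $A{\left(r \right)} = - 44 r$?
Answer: $18342$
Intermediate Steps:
$k{\left(M \right)} = 0$
$c{\left(H \right)} = 214$ ($c{\left(H \right)} = 214 + 0 = 214$)
$c{\left(384 \right)} + A{\left(-412 \right)} = 214 - -18128 = 214 + 18128 = 18342$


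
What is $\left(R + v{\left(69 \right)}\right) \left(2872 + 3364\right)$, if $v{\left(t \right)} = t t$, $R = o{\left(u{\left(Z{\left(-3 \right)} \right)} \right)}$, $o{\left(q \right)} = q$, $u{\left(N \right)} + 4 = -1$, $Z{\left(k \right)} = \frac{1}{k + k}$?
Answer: $29658416$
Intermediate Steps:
$Z{\left(k \right)} = \frac{1}{2 k}$
$u{\left(N \right)} = -5$ ($u{\left(N \right)} = -4 - 1 = -5$)
$R = -5$
$v{\left(t \right)} = t^{2}$
$\left(R + v{\left(69 \right)}\right) \left(2872 + 3364\right) = \left(-5 + 69^{2}\right) \left(2872 + 3364\right) = \left(-5 + 4761\right) 6236 = 4756 \cdot 6236 = 29658416$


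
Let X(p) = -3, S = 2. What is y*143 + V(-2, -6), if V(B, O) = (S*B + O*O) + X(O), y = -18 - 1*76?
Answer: -13413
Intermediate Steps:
y = -94 (y = -18 - 76 = -94)
V(B, O) = -3 + O**2 + 2*B (V(B, O) = (2*B + O*O) - 3 = (2*B + O**2) - 3 = (O**2 + 2*B) - 3 = -3 + O**2 + 2*B)
y*143 + V(-2, -6) = -94*143 + (-3 + (-6)**2 + 2*(-2)) = -13442 + (-3 + 36 - 4) = -13442 + 29 = -13413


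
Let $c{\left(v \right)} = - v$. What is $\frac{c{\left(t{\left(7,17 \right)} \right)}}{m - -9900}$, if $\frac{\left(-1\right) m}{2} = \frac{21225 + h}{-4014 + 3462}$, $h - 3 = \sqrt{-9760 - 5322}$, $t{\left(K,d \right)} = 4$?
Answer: $- \frac{1520002656}{3791233588733} + \frac{552 i \sqrt{15082}}{3791233588733} \approx -0.00040093 + 1.7881 \cdot 10^{-8} i$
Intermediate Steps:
$h = 3 + i \sqrt{15082}$ ($h = 3 + \sqrt{-9760 - 5322} = 3 + \sqrt{-15082} = 3 + i \sqrt{15082} \approx 3.0 + 122.81 i$)
$m = \frac{1769}{23} + \frac{i \sqrt{15082}}{276}$ ($m = - 2 \frac{21225 + \left(3 + i \sqrt{15082}\right)}{-4014 + 3462} = - 2 \frac{21228 + i \sqrt{15082}}{-552} = - 2 \left(21228 + i \sqrt{15082}\right) \left(- \frac{1}{552}\right) = - 2 \left(- \frac{1769}{46} - \frac{i \sqrt{15082}}{552}\right) = \frac{1769}{23} + \frac{i \sqrt{15082}}{276} \approx 76.913 + 0.44496 i$)
$\frac{c{\left(t{\left(7,17 \right)} \right)}}{m - -9900} = \frac{\left(-1\right) 4}{\left(\frac{1769}{23} + \frac{i \sqrt{15082}}{276}\right) - -9900} = - \frac{4}{\left(\frac{1769}{23} + \frac{i \sqrt{15082}}{276}\right) + 9900} = - \frac{4}{\frac{229469}{23} + \frac{i \sqrt{15082}}{276}}$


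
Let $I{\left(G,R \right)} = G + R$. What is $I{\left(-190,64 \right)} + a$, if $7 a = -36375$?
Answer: $- \frac{37257}{7} \approx -5322.4$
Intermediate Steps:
$a = - \frac{36375}{7}$ ($a = \frac{1}{7} \left(-36375\right) = - \frac{36375}{7} \approx -5196.4$)
$I{\left(-190,64 \right)} + a = \left(-190 + 64\right) - \frac{36375}{7} = -126 - \frac{36375}{7} = - \frac{37257}{7}$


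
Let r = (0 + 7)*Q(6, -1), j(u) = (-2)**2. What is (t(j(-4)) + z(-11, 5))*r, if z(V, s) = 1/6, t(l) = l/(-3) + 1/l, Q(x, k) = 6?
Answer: -77/2 ≈ -38.500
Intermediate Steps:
j(u) = 4
t(l) = 1/l - l/3 (t(l) = l*(-1/3) + 1/l = -l/3 + 1/l = 1/l - l/3)
r = 42 (r = (0 + 7)*6 = 7*6 = 42)
z(V, s) = 1/6
(t(j(-4)) + z(-11, 5))*r = ((1/4 - 1/3*4) + 1/6)*42 = ((1/4 - 4/3) + 1/6)*42 = (-13/12 + 1/6)*42 = -11/12*42 = -77/2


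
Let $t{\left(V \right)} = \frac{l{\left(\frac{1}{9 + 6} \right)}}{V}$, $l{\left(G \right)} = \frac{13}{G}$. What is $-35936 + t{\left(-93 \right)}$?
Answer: $- \frac{1114081}{31} \approx -35938.0$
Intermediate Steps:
$t{\left(V \right)} = \frac{195}{V}$ ($t{\left(V \right)} = \frac{13 \frac{1}{\frac{1}{9 + 6}}}{V} = \frac{13 \frac{1}{\frac{1}{15}}}{V} = \frac{13 \cdot 15}{V} = \frac{195}{V}$)
$-35936 + t{\left(-93 \right)} = -35936 + \frac{195}{-93} = -35936 + 195 \left(- \frac{1}{93}\right) = -35936 - \frac{65}{31} = - \frac{1114081}{31}$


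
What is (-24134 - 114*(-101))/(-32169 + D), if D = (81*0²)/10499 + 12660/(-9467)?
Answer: 119473540/304556583 ≈ 0.39229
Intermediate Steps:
D = -12660/9467 (D = (81*0)*(1/10499) + 12660*(-1/9467) = 0*(1/10499) - 12660/9467 = 0 - 12660/9467 = -12660/9467 ≈ -1.3373)
(-24134 - 114*(-101))/(-32169 + D) = (-24134 - 114*(-101))/(-32169 - 12660/9467) = (-24134 + 11514)/(-304556583/9467) = -12620*(-9467/304556583) = 119473540/304556583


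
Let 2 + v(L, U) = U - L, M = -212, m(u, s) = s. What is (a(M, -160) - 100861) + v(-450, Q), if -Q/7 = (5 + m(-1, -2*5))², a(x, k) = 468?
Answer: -100120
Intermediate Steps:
Q = -175 (Q = -7*(5 - 2*5)² = -7*(5 - 10)² = -7*(-5)² = -7*25 = -175)
v(L, U) = -2 + U - L (v(L, U) = -2 + (U - L) = -2 + U - L)
(a(M, -160) - 100861) + v(-450, Q) = (468 - 100861) + (-2 - 175 - 1*(-450)) = -100393 + (-2 - 175 + 450) = -100393 + 273 = -100120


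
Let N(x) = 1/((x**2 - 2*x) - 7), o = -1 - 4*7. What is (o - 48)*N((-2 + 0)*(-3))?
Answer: -77/17 ≈ -4.5294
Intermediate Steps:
o = -29 (o = -1 - 28 = -29)
N(x) = 1/(-7 + x**2 - 2*x)
(o - 48)*N((-2 + 0)*(-3)) = (-29 - 48)/(-7 + ((-2 + 0)*(-3))**2 - 2*(-2 + 0)*(-3)) = -77/(-7 + (-2*(-3))**2 - (-4)*(-3)) = -77/(-7 + 6**2 - 2*6) = -77/(-7 + 36 - 12) = -77/17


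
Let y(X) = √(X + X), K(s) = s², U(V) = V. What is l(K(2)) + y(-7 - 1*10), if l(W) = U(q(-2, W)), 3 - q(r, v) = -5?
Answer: 8 + I*√34 ≈ 8.0 + 5.831*I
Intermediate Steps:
q(r, v) = 8 (q(r, v) = 3 - 1*(-5) = 3 + 5 = 8)
l(W) = 8
y(X) = √2*√X (y(X) = √(2*X) = √2*√X)
l(K(2)) + y(-7 - 1*10) = 8 + √2*√(-7 - 1*10) = 8 + √2*√(-7 - 10) = 8 + √2*√(-17) = 8 + √2*(I*√17) = 8 + I*√34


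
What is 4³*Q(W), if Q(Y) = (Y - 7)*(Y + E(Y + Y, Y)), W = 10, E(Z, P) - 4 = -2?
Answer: 2304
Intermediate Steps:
E(Z, P) = 2 (E(Z, P) = 4 - 2 = 2)
Q(Y) = (-7 + Y)*(2 + Y) (Q(Y) = (Y - 7)*(Y + 2) = (-7 + Y)*(2 + Y))
4³*Q(W) = 4³*(-14 + 10² - 5*10) = 64*(-14 + 100 - 50) = 64*36 = 2304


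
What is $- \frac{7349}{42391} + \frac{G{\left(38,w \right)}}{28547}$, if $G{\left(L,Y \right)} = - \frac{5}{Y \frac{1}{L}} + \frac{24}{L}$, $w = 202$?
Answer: $- \frac{402615799720}{2322250747963} \approx -0.17337$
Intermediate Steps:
$G{\left(L,Y \right)} = \frac{24}{L} - \frac{5 L}{Y}$ ($G{\left(L,Y \right)} = - 5 \frac{L}{Y} + \frac{24}{L} = - \frac{5 L}{Y} + \frac{24}{L} = \frac{24}{L} - \frac{5 L}{Y}$)
$- \frac{7349}{42391} + \frac{G{\left(38,w \right)}}{28547} = - \frac{7349}{42391} + \frac{\frac{24}{38} - \frac{190}{202}}{28547} = \left(-7349\right) \frac{1}{42391} + \left(24 \cdot \frac{1}{38} - 190 \cdot \frac{1}{202}\right) \frac{1}{28547} = - \frac{7349}{42391} + \left(\frac{12}{19} - \frac{95}{101}\right) \frac{1}{28547} = - \frac{7349}{42391} - \frac{593}{54781693} = - \frac{402615799720}{2322250747963}$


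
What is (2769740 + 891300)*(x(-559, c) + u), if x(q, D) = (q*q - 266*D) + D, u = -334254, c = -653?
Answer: 553812842880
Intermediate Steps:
x(q, D) = q² - 265*D (x(q, D) = (q² - 266*D) + D = q² - 265*D)
(2769740 + 891300)*(x(-559, c) + u) = (2769740 + 891300)*(((-559)² - 265*(-653)) - 334254) = 3661040*((312481 + 173045) - 334254) = 3661040*(485526 - 334254) = 3661040*151272 = 553812842880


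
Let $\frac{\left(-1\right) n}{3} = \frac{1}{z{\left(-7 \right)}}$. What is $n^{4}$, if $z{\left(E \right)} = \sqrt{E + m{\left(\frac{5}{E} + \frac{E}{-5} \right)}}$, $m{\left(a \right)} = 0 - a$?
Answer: $\frac{99225}{72361} \approx 1.3713$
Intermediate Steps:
$m{\left(a \right)} = - a$
$z{\left(E \right)} = \sqrt{- \frac{5}{E} + \frac{6 E}{5}}$ ($z{\left(E \right)} = \sqrt{E - \left(\frac{5}{E} + \frac{E}{-5}\right)} = \sqrt{E - \left(\frac{5}{E} + E \left(- \frac{1}{5}\right)\right)} = \sqrt{E - \left(\frac{5}{E} - \frac{E}{5}\right)} = \sqrt{E + \left(- \frac{5}{E} + \frac{E}{5}\right)} = \sqrt{- \frac{5}{E} + \frac{6 E}{5}}$)
$n = \frac{3 i \sqrt{9415}}{269}$ ($n = - \frac{3}{\frac{1}{5} \sqrt{- \frac{125}{-7} + 30 \left(-7\right)}} = - \frac{3}{\frac{1}{5} \sqrt{\left(-125\right) \left(- \frac{1}{7}\right) - 210}} = - \frac{3}{\frac{1}{5} \sqrt{\frac{125}{7} - 210}} = - \frac{3}{\frac{1}{5} \sqrt{- \frac{1345}{7}}} = - \frac{3}{\frac{1}{5} \frac{i \sqrt{9415}}{7}} = - \frac{3}{\frac{1}{35} i \sqrt{9415}} = - 3 \left(- \frac{i \sqrt{9415}}{269}\right) = \frac{3 i \sqrt{9415}}{269} \approx 1.0821 i$)
$n^{4} = \left(\frac{3 i \sqrt{9415}}{269}\right)^{4} = \frac{99225}{72361}$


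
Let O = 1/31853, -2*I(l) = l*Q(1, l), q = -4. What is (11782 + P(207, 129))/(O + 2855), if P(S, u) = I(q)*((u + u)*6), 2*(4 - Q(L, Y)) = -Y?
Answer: 286262911/45470158 ≈ 6.2956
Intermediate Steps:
Q(L, Y) = 4 + Y/2 (Q(L, Y) = 4 - (-1)*Y/2 = 4 + Y/2)
I(l) = -l*(4 + l/2)/2
O = 1/31853 ≈ 3.1394e-5
P(S, u) = 48*u (P(S, u) = (-1/4*(-4)*(8 - 4))*((u + u)*6) = (-1/4*(-4)*4)*((2*u)*6) = 4*(12*u) = 48*u)
(11782 + P(207, 129))/(O + 2855) = (11782 + 48*129)/(1/31853 + 2855) = (11782 + 6192)/(90940316/31853) = 17974*(31853/90940316) = 286262911/45470158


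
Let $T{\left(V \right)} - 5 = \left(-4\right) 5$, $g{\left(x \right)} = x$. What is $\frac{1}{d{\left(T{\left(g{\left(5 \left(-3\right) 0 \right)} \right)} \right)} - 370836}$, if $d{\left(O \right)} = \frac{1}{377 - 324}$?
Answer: $- \frac{53}{19654307} \approx -2.6966 \cdot 10^{-6}$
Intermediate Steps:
$T{\left(V \right)} = -15$ ($T{\left(V \right)} = 5 - 20 = -15$)
$d{\left(O \right)} = \frac{1}{53}$
$\frac{1}{d{\left(T{\left(g{\left(5 \left(-3\right) 0 \right)} \right)} \right)} - 370836} = \frac{1}{\frac{1}{53} - 370836} = \frac{1}{- \frac{19654307}{53}} = - \frac{53}{19654307}$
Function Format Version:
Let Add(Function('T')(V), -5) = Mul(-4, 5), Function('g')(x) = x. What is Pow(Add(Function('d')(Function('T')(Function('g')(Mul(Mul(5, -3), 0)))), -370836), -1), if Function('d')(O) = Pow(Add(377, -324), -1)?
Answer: Rational(-53, 19654307) ≈ -2.6966e-6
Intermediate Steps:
Function('T')(V) = -15 (Function('T')(V) = Add(5, Mul(-4, 5)) = Add(5, -20) = -15)
Function('d')(O) = Rational(1, 53) (Function('d')(O) = Pow(53, -1) = Rational(1, 53))
Pow(Add(Function('d')(Function('T')(Function('g')(Mul(Mul(5, -3), 0)))), -370836), -1) = Pow(Add(Rational(1, 53), -370836), -1) = Pow(Rational(-19654307, 53), -1) = Rational(-53, 19654307)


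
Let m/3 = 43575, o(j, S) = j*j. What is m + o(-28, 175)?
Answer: 131509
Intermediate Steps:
o(j, S) = j**2
m = 130725 (m = 3*43575 = 130725)
m + o(-28, 175) = 130725 + (-28)**2 = 130725 + 784 = 131509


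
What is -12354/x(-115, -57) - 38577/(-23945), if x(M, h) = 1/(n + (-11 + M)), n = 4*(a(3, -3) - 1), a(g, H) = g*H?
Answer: 49105582557/23945 ≈ 2.0508e+6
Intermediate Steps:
a(g, H) = H*g
n = -40 (n = 4*(-3*3 - 1) = 4*(-9 - 1) = 4*(-10) = -40)
x(M, h) = 1/(-51 + M) (x(M, h) = 1/(-40 + (-11 + M)) = 1/(-51 + M))
-12354/x(-115, -57) - 38577/(-23945) = -12354/(1/(-51 - 115)) - 38577/(-23945) = -12354/(1/(-166)) - 38577*(-1/23945) = -12354/(-1/166) + 38577/23945 = -12354*(-166) + 38577/23945 = 2050764 + 38577/23945 = 49105582557/23945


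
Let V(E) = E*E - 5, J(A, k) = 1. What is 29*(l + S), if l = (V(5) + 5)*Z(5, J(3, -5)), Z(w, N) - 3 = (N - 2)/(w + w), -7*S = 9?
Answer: 28913/14 ≈ 2065.2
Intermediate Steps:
S = -9/7 (S = -⅐*9 = -9/7 ≈ -1.2857)
V(E) = -5 + E² (V(E) = E² - 5 = -5 + E²)
Z(w, N) = 3 + (-2 + N)/(2*w) (Z(w, N) = 3 + (N - 2)/(w + w) = 3 + (-2 + N)/((2*w)) = 3 + (-2 + N)*(1/(2*w)) = 3 + (-2 + N)/(2*w))
l = 145/2 (l = ((-5 + 5²) + 5)*((½)*(-2 + 1 + 6*5)/5) = ((-5 + 25) + 5)*((½)*(⅕)*(-2 + 1 + 30)) = (20 + 5)*((½)*(⅕)*29) = 25*(29/10) = 145/2 ≈ 72.500)
29*(l + S) = 29*(145/2 - 9/7) = 29*(997/14) = 28913/14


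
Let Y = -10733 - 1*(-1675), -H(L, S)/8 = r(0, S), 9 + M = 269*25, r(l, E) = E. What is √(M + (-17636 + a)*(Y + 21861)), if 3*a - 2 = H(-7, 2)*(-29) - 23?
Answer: I*√2015067741/3 ≈ 14963.0*I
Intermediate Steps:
M = 6716 (M = -9 + 269*25 = -9 + 6725 = 6716)
H(L, S) = -8*S
a = 443/3 (a = ⅔ + (-8*2*(-29) - 23)/3 = ⅔ + (-16*(-29) - 23)/3 = ⅔ + (464 - 23)/3 = ⅔ + (⅓)*441 = ⅔ + 147 = 443/3 ≈ 147.67)
Y = -9058 (Y = -10733 + 1675 = -9058)
√(M + (-17636 + a)*(Y + 21861)) = √(6716 + (-17636 + 443/3)*(-9058 + 21861)) = √(6716 - 52465/3*12803) = √(6716 - 671709395/3) = √(-671689247/3) = I*√2015067741/3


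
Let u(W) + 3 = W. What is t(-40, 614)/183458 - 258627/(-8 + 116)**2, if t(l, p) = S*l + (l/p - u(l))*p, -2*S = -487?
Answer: -7875552193/356642352 ≈ -22.082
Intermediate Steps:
u(W) = -3 + W
S = 487/2 (S = -1/2*(-487) = 487/2 ≈ 243.50)
t(l, p) = 487*l/2 + p*(3 - l + l/p) (t(l, p) = 487*l/2 + (l/p - (-3 + l))*p = 487*l/2 + (l/p + (3 - l))*p = 487*l/2 + (3 - l + l/p)*p = 487*l/2 + p*(3 - l + l/p))
t(-40, 614)/183458 - 258627/(-8 + 116)**2 = ((489/2)*(-40) - 1*614*(-3 - 40))/183458 - 258627/(-8 + 116)**2 = (-9780 - 1*614*(-43))*(1/183458) - 258627/(108**2) = (-9780 + 26402)*(1/183458) - 258627/11664 = 16622*(1/183458) - 258627*1/11664 = 8311/91729 - 86209/3888 = -7875552193/356642352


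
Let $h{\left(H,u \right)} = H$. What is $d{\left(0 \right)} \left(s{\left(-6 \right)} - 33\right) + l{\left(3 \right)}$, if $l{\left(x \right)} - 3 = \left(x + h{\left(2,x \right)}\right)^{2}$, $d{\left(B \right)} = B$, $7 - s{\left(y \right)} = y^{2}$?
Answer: $28$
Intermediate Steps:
$s{\left(y \right)} = 7 - y^{2}$
$l{\left(x \right)} = 3 + \left(2 + x\right)^{2}$ ($l{\left(x \right)} = 3 + \left(x + 2\right)^{2} = 3 + \left(2 + x\right)^{2}$)
$d{\left(0 \right)} \left(s{\left(-6 \right)} - 33\right) + l{\left(3 \right)} = 0 \left(\left(7 - \left(-6\right)^{2}\right) - 33\right) + \left(3 + \left(2 + 3\right)^{2}\right) = 0 \left(\left(7 - 36\right) - 33\right) + \left(3 + 5^{2}\right) = 0 \left(\left(7 - 36\right) - 33\right) + \left(3 + 25\right) = 0 \left(-29 - 33\right) + 28 = 0 \left(-62\right) + 28 = 0 + 28 = 28$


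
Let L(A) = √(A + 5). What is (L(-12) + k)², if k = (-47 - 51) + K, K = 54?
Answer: (-44 + I*√7)² ≈ 1929.0 - 232.83*I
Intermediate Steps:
L(A) = √(5 + A)
k = -44 (k = (-47 - 51) + 54 = -98 + 54 = -44)
(L(-12) + k)² = (√(5 - 12) - 44)² = (√(-7) - 44)² = (I*√7 - 44)² = (-44 + I*√7)²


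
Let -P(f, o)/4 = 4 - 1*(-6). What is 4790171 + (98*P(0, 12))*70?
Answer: 4515771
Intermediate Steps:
P(f, o) = -40 (P(f, o) = -4*(4 - 1*(-6)) = -4*(4 + 6) = -4*10 = -40)
4790171 + (98*P(0, 12))*70 = 4790171 + (98*(-40))*70 = 4790171 - 3920*70 = 4790171 - 274400 = 4515771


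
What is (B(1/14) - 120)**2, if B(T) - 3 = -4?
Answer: 14641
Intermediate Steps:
B(T) = -1 (B(T) = 3 - 4 = -1)
(B(1/14) - 120)**2 = (-1 - 120)**2 = (-121)**2 = 14641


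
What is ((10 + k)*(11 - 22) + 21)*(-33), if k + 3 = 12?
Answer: 6204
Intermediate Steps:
k = 9 (k = -3 + 12 = 9)
((10 + k)*(11 - 22) + 21)*(-33) = ((10 + 9)*(11 - 22) + 21)*(-33) = (19*(-11) + 21)*(-33) = (-209 + 21)*(-33) = -188*(-33) = 6204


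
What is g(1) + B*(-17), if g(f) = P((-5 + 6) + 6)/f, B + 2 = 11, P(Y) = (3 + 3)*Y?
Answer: -111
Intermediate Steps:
P(Y) = 6*Y
B = 9 (B = -2 + 11 = 9)
g(f) = 42/f (g(f) = (6*((-5 + 6) + 6))/f = (6*(1 + 6))/f = (6*7)/f = 42/f)
g(1) + B*(-17) = 42/1 + 9*(-17) = 42*1 - 153 = 42 - 153 = -111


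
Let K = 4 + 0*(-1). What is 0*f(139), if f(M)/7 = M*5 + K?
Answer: 0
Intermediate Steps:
K = 4 (K = 4 + 0 = 4)
f(M) = 28 + 35*M (f(M) = 7*(M*5 + 4) = 7*(5*M + 4) = 7*(4 + 5*M) = 28 + 35*M)
0*f(139) = 0*(28 + 35*139) = 0*(28 + 4865) = 0*4893 = 0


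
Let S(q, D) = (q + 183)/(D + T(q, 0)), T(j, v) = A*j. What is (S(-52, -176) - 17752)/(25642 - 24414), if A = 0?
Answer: -3124483/216128 ≈ -14.457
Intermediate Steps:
T(j, v) = 0 (T(j, v) = 0*j = 0)
S(q, D) = (183 + q)/D (S(q, D) = (q + 183)/(D + 0) = (183 + q)/D)
(S(-52, -176) - 17752)/(25642 - 24414) = ((183 - 52)/(-176) - 17752)/(25642 - 24414) = (-1/176*131 - 17752)/1228 = (-131/176 - 17752)*(1/1228) = -3124483/176*1/1228 = -3124483/216128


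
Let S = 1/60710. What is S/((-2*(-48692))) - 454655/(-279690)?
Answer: 268800339846889/165357836258160 ≈ 1.6256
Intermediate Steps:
S = 1/60710 ≈ 1.6472e-5
S/((-2*(-48692))) - 454655/(-279690) = 1/(60710*((-2*(-48692)))) - 454655/(-279690) = (1/60710)/97384 - 454655*(-1/279690) = (1/60710)*(1/97384) + 90931/55938 = 1/5912182640 + 90931/55938 = 268800339846889/165357836258160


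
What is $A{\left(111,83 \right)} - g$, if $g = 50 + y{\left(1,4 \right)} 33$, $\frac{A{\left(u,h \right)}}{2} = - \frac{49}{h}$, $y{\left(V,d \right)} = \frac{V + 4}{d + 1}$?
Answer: $- \frac{6987}{83} \approx -84.181$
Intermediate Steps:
$y{\left(V,d \right)} = \frac{4 + V}{1 + d}$
$A{\left(u,h \right)} = - \frac{98}{h}$ ($A{\left(u,h \right)} = 2 \left(- \frac{49}{h}\right) = - \frac{98}{h}$)
$g = 83$ ($g = 50 + \frac{4 + 1}{1 + 4} \cdot 33 = 50 + \frac{1}{5} \cdot 5 \cdot 33 = 50 + 1 \cdot 33 = 50 + 33 = 83$)
$A{\left(111,83 \right)} - g = - \frac{98}{83} - 83 = - \frac{6987}{83}$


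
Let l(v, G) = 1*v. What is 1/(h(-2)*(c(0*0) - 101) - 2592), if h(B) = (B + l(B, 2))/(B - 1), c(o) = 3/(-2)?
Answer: -3/8186 ≈ -0.00036648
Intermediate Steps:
c(o) = -3/2 (c(o) = 3*(-½) = -3/2)
l(v, G) = v
h(B) = 2*B/(-1 + B) (h(B) = (B + B)/(B - 1) = (2*B)/(-1 + B) = 2*B/(-1 + B))
1/(h(-2)*(c(0*0) - 101) - 2592) = 1/((2*(-2)/(-1 - 2))*(-3/2 - 101) - 2592) = 1/((2*(-2)/(-3))*(-205/2) - 2592) = 1/((2*(-2)*(-⅓))*(-205/2) - 2592) = 1/((4/3)*(-205/2) - 2592) = 1/(-410/3 - 2592) = 1/(-8186/3) = -3/8186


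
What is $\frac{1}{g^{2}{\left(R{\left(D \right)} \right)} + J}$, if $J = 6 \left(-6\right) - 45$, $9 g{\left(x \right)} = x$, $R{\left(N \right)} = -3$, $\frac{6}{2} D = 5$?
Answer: $- \frac{9}{728} \approx -0.012363$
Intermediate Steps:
$D = \frac{5}{3}$ ($D = \frac{1}{3} \cdot 5 = \frac{5}{3} \approx 1.6667$)
$g{\left(x \right)} = \frac{x}{9}$
$J = -81$ ($J = -36 - 45 = -81$)
$\frac{1}{g^{2}{\left(R{\left(D \right)} \right)} + J} = \frac{1}{\left(\frac{1}{9} \left(-3\right)\right)^{2} - 81} = \frac{1}{\left(- \frac{1}{3}\right)^{2} - 81} = \frac{1}{\frac{1}{9} - 81} = \frac{1}{- \frac{728}{9}} = - \frac{9}{728}$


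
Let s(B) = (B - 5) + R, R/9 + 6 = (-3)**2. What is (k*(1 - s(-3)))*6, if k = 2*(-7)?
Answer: 1512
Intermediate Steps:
k = -14
R = 27 (R = -54 + 9*(-3)**2 = -54 + 9*9 = -54 + 81 = 27)
s(B) = 22 + B (s(B) = (B - 5) + 27 = (-5 + B) + 27 = 22 + B)
(k*(1 - s(-3)))*6 = -14*(1 - (22 - 3))*6 = -14*(1 - 1*19)*6 = -14*(1 - 19)*6 = -14*(-18)*6 = 252*6 = 1512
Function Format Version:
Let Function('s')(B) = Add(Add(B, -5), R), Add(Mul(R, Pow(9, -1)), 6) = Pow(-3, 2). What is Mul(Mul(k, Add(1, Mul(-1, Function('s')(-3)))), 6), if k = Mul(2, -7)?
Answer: 1512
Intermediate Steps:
k = -14
R = 27 (R = Add(-54, Mul(9, Pow(-3, 2))) = Add(-54, Mul(9, 9)) = Add(-54, 81) = 27)
Function('s')(B) = Add(22, B) (Function('s')(B) = Add(Add(B, -5), 27) = Add(Add(-5, B), 27) = Add(22, B))
Mul(Mul(k, Add(1, Mul(-1, Function('s')(-3)))), 6) = Mul(Mul(-14, Add(1, Mul(-1, Add(22, -3)))), 6) = Mul(Mul(-14, Add(1, Mul(-1, 19))), 6) = Mul(Mul(-14, Add(1, -19)), 6) = Mul(Mul(-14, -18), 6) = Mul(252, 6) = 1512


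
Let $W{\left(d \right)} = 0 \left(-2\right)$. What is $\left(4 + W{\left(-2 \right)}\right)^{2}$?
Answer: $16$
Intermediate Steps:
$W{\left(d \right)} = 0$
$\left(4 + W{\left(-2 \right)}\right)^{2} = \left(4 + 0\right)^{2} = 4^{2} = 16$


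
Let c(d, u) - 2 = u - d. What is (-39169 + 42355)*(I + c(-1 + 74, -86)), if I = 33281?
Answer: 105533064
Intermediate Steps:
c(d, u) = 2 + u - d (c(d, u) = 2 + (u - d) = 2 + u - d)
(-39169 + 42355)*(I + c(-1 + 74, -86)) = (-39169 + 42355)*(33281 + (2 - 86 - (-1 + 74))) = 3186*(33281 + (2 - 86 - 1*73)) = 3186*(33281 + (2 - 86 - 73)) = 3186*(33281 - 157) = 3186*33124 = 105533064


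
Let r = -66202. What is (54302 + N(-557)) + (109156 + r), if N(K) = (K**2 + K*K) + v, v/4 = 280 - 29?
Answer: 718758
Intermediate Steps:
v = 1004 (v = 4*(280 - 29) = 4*251 = 1004)
N(K) = 1004 + 2*K**2 (N(K) = (K**2 + K*K) + 1004 = (K**2 + K**2) + 1004 = 2*K**2 + 1004 = 1004 + 2*K**2)
(54302 + N(-557)) + (109156 + r) = (54302 + (1004 + 2*(-557)**2)) + (109156 - 66202) = (54302 + (1004 + 2*310249)) + 42954 = (54302 + (1004 + 620498)) + 42954 = (54302 + 621502) + 42954 = 675804 + 42954 = 718758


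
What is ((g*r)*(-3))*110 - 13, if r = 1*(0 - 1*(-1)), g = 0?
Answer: -13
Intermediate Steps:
r = 1 (r = 1*(0 + 1) = 1*1 = 1)
((g*r)*(-3))*110 - 13 = ((0*1)*(-3))*110 - 13 = (0*(-3))*110 - 13 = 0*110 - 13 = 0 - 13 = -13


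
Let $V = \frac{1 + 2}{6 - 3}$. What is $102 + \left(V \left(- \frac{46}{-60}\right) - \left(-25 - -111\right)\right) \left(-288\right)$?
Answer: $\frac{123246}{5} \approx 24649.0$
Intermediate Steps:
$V = 1$ ($V = \frac{3}{3} = 3 \cdot \frac{1}{3} = 1$)
$102 + \left(V \left(- \frac{46}{-60}\right) - \left(-25 - -111\right)\right) \left(-288\right) = 102 + \left(1 \left(- \frac{46}{-60}\right) - \left(-25 - -111\right)\right) \left(-288\right) = 102 + \left(1 \left(\left(-46\right) \left(- \frac{1}{60}\right)\right) - \left(-25 + 111\right)\right) \left(-288\right) = 102 + \left(1 \cdot \frac{23}{30} - 86\right) \left(-288\right) = 102 + \left(\frac{23}{30} - 86\right) \left(-288\right) = 102 - - \frac{122736}{5} = 102 + \frac{122736}{5} = \frac{123246}{5}$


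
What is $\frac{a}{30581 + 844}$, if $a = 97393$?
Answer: $\frac{97393}{31425} \approx 3.0992$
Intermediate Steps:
$\frac{a}{30581 + 844} = \frac{97393}{30581 + 844} = \frac{97393}{31425}$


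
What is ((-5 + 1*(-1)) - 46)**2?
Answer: 2704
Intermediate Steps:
((-5 + 1*(-1)) - 46)**2 = ((-5 - 1) - 46)**2 = (-6 - 46)**2 = (-52)**2 = 2704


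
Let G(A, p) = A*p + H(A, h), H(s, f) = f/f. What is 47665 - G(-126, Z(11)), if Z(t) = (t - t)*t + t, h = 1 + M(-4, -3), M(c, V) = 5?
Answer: 49050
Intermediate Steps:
h = 6 (h = 1 + 5 = 6)
H(s, f) = 1
Z(t) = t (Z(t) = 0*t + t = 0 + t = t)
G(A, p) = 1 + A*p (G(A, p) = A*p + 1 = 1 + A*p)
47665 - G(-126, Z(11)) = 47665 - (1 - 126*11) = 47665 - (1 - 1386) = 47665 - 1*(-1385) = 47665 + 1385 = 49050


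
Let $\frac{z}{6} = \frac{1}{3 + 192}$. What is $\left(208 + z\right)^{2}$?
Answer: $\frac{182844484}{4225} \approx 43277.0$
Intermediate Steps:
$z = \frac{2}{65}$ ($z = \frac{6}{3 + 192} = \frac{6}{195} = 6 \cdot \frac{1}{195} = \frac{2}{65} \approx 0.030769$)
$\left(208 + z\right)^{2} = \left(208 + \frac{2}{65}\right)^{2} = \left(\frac{13522}{65}\right)^{2} = \frac{182844484}{4225}$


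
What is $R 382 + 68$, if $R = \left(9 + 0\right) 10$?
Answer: $34448$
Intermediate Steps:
$R = 90$ ($R = 9 \cdot 10 = 90$)
$R 382 + 68 = 90 \cdot 382 + 68 = 34380 + 68 = 34448$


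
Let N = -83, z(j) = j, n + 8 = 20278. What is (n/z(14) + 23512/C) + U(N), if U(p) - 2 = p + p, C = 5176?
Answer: 5835162/4529 ≈ 1288.4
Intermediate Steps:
n = 20270 (n = -8 + 20278 = 20270)
U(p) = 2 + 2*p (U(p) = 2 + (p + p) = 2 + 2*p)
(n/z(14) + 23512/C) + U(N) = (20270/14 + 23512/5176) + (2 + 2*(-83)) = (20270*(1/14) + 23512*(1/5176)) + (2 - 166) = (10135/7 + 2939/647) - 164 = 6577918/4529 - 164 = 5835162/4529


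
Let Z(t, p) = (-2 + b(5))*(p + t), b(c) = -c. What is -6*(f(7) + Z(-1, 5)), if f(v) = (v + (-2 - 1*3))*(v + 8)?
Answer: -12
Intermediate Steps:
Z(t, p) = -7*p - 7*t (Z(t, p) = (-2 - 1*5)*(p + t) = (-2 - 5)*(p + t) = -7*(p + t) = -7*p - 7*t)
f(v) = (-5 + v)*(8 + v) (f(v) = (v + (-2 - 3))*(8 + v) = (v - 5)*(8 + v) = (-5 + v)*(8 + v))
-6*(f(7) + Z(-1, 5)) = -6*((-40 + 7² + 3*7) + (-7*5 - 7*(-1))) = -6*((-40 + 49 + 21) + (-35 + 7)) = -6*(30 - 28) = -6*2 = -12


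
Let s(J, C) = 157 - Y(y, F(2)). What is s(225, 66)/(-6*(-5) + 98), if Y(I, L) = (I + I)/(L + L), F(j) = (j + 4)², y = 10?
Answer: 2821/2304 ≈ 1.2244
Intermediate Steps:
F(j) = (4 + j)²
Y(I, L) = I/L (Y(I, L) = (2*I)/((2*L)) = (2*I)*(1/(2*L)) = I/L)
s(J, C) = 2821/18 (s(J, C) = 157 - 10/((4 + 2)²) = 157 - 10/(6²) = 157 - 10/36 = 157 - 1*5/18 = 157 - 5/18 = 2821/18)
s(225, 66)/(-6*(-5) + 98) = 2821/(18*(-6*(-5) + 98)) = 2821/(18*(30 + 98)) = (2821/18)/128 = (2821/18)*(1/128) = 2821/2304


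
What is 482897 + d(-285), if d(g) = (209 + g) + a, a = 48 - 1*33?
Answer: 482836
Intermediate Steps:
a = 15 (a = 48 - 33 = 15)
d(g) = 224 + g (d(g) = (209 + g) + 15 = 224 + g)
482897 + d(-285) = 482897 + (224 - 285) = 482897 - 61 = 482836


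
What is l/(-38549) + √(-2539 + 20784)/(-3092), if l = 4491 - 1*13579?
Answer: 9088/38549 - √18245/3092 ≈ 0.19207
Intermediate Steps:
l = -9088 (l = 4491 - 13579 = -9088)
l/(-38549) + √(-2539 + 20784)/(-3092) = -9088/(-38549) + √(-2539 + 20784)/(-3092) = -9088*(-1/38549) + √18245*(-1/3092) = 9088/38549 - √18245/3092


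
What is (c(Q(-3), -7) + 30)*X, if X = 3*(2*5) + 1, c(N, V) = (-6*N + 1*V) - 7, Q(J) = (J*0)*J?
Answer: 496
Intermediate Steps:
Q(J) = 0 (Q(J) = 0*J = 0)
c(N, V) = -7 + V - 6*N (c(N, V) = (-6*N + V) - 7 = (V - 6*N) - 7 = -7 + V - 6*N)
X = 31 (X = 3*10 + 1 = 30 + 1 = 31)
(c(Q(-3), -7) + 30)*X = ((-7 - 7 - 6*0) + 30)*31 = ((-7 - 7 + 0) + 30)*31 = (-14 + 30)*31 = 16*31 = 496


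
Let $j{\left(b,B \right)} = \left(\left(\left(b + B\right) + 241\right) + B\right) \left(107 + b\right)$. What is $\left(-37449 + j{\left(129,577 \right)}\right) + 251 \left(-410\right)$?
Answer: $219305$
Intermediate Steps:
$j{\left(b,B \right)} = \left(107 + b\right) \left(241 + b + 2 B\right)$ ($j{\left(b,B \right)} = \left(\left(\left(B + b\right) + 241\right) + B\right) \left(107 + b\right) = \left(\left(241 + B + b\right) + B\right) \left(107 + b\right) = \left(241 + b + 2 B\right) \left(107 + b\right) = \left(107 + b\right) \left(241 + b + 2 B\right)$)
$\left(-37449 + j{\left(129,577 \right)}\right) + 251 \left(-410\right) = \left(-37449 + \left(25787 + 129^{2} + 214 \cdot 577 + 348 \cdot 129 + 2 \cdot 577 \cdot 129\right)\right) + 251 \left(-410\right) = \left(-37449 + \left(25787 + 16641 + 123478 + 44892 + 148866\right)\right) - 102910 = \left(-37449 + 359664\right) - 102910 = 322215 - 102910 = 219305$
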